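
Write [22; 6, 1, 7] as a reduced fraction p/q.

Using pₖ = aₖpₖ₋₁ + pₖ₋₂ and qₖ = aₖqₖ₋₁ + qₖ₋₂:
  k=0: a=22, p=22, q=1
  k=1: a=6, p=133, q=6
  k=2: a=1, p=155, q=7
  k=3: a=7, p=1218, q=55

1218/55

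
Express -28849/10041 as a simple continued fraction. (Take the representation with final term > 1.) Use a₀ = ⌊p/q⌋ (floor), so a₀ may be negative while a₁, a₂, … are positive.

[-3; 7, 1, 7, 2, 3, 2, 9]

-28849 = -3*10041 + 1274
10041 = 7*1274 + 1123
1274 = 1*1123 + 151
1123 = 7*151 + 66
151 = 2*66 + 19
66 = 3*19 + 9
19 = 2*9 + 1
9 = 9*1 + 0  (stop)
So -28849/10041 = [-3; 7, 1, 7, 2, 3, 2, 9].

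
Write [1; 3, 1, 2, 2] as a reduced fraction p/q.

33/26

Using pₖ = aₖpₖ₋₁ + pₖ₋₂ and qₖ = aₖqₖ₋₁ + qₖ₋₂:
  k=0: a=1, p=1, q=1
  k=1: a=3, p=4, q=3
  k=2: a=1, p=5, q=4
  k=3: a=2, p=14, q=11
  k=4: a=2, p=33, q=26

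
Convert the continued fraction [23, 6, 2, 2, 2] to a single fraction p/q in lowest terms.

Fold from the inside: start with 2/1.
  2 + 1/2 = 5/2
  2 + 2/5 = 12/5
  6 + 5/12 = 77/12
  23 + 12/77 = 1783/77

1783/77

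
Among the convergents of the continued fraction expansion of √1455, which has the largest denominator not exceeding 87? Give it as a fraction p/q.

√1455 = [38; 6, 1, 11, 1, 6, 76, …] (period length 6).
Convergents:
  p_0/q_0 = 38/1
  p_1/q_1 = 229/6
  p_2/q_2 = 267/7
  p_3/q_3 = 3166/83
  p_4/q_4 = 3433/90
q_3 = 83 ≤ 87 < 90 = q_4, so the answer is 3166/83.

3166/83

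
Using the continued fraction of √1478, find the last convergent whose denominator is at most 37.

√1478 = [38; 2, 4, 38, 4, 2, 76, …] (period length 6).
Convergents:
  p_0/q_0 = 38/1
  p_1/q_1 = 77/2
  p_2/q_2 = 346/9
  p_3/q_3 = 13225/344
q_2 = 9 ≤ 37 < 344 = q_3, so the answer is 346/9.

346/9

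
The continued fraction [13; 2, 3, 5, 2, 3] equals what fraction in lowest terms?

Fold from the inside: start with 3/1.
  2 + 1/3 = 7/3
  5 + 3/7 = 38/7
  3 + 7/38 = 121/38
  2 + 38/121 = 280/121
  13 + 121/280 = 3761/280

3761/280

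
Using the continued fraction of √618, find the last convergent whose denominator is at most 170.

1417/57

√618 = [24; 1, 6, 8, 6, 1, 48, …] (period length 6).
Convergents:
  p_0/q_0 = 24/1
  p_1/q_1 = 25/1
  p_2/q_2 = 174/7
  p_3/q_3 = 1417/57
  p_4/q_4 = 8676/349
q_3 = 57 ≤ 170 < 349 = q_4, so the answer is 1417/57.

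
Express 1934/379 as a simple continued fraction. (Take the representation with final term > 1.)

1934 = 5*379 + 39
379 = 9*39 + 28
39 = 1*28 + 11
28 = 2*11 + 6
11 = 1*6 + 5
6 = 1*5 + 1
5 = 5*1 + 0  (stop)
So 1934/379 = [5; 9, 1, 2, 1, 1, 5].

[5; 9, 1, 2, 1, 1, 5]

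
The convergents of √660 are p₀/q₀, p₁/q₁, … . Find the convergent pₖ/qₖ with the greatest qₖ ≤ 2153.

√660 = [25; 1, 2, 4, 2, 1, 50, …] (period length 6).
Convergents:
  p_0/q_0 = 25/1
  p_1/q_1 = 26/1
  p_2/q_2 = 77/3
  p_3/q_3 = 334/13
  p_4/q_4 = 745/29
  p_5/q_5 = 1079/42
  p_6/q_6 = 54695/2129
  p_7/q_7 = 55774/2171
q_6 = 2129 ≤ 2153 < 2171 = q_7, so the answer is 54695/2129.

54695/2129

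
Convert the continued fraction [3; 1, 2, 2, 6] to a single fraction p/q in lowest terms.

167/45

Fold from the inside: start with 6/1.
  2 + 1/6 = 13/6
  2 + 6/13 = 32/13
  1 + 13/32 = 45/32
  3 + 32/45 = 167/45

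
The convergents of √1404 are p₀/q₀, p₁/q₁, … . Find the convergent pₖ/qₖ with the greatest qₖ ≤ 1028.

√1404 = [37; 2, 7, 1, 4, 1, 7, 2, 74, …] (period length 8).
Convergents:
  p_0/q_0 = 37/1
  p_1/q_1 = 75/2
  p_2/q_2 = 562/15
  p_3/q_3 = 637/17
  p_4/q_4 = 3110/83
  p_5/q_5 = 3747/100
  p_6/q_6 = 29339/783
  p_7/q_7 = 62425/1666
q_6 = 783 ≤ 1028 < 1666 = q_7, so the answer is 29339/783.

29339/783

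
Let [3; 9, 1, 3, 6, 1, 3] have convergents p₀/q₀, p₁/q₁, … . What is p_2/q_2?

31/10

Using pₖ = aₖpₖ₋₁ + pₖ₋₂, qₖ = aₖqₖ₋₁ + qₖ₋₂ (with p₋₁=1, p₋₂=0, q₋₁=0, q₋₂=1):
  k=0: a=3, p=3, q=1
  k=1: a=9, p=28, q=9
  k=2: a=1, p=31, q=10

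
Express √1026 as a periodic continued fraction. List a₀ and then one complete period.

a₀ = ⌊√1026⌋ = 32.
With m₀=0, d₀=1 and mₖ₊₁ = dₖaₖ − mₖ, dₖ₊₁ = (n − mₖ₊₁²)/dₖ, aₖ₊₁ = ⌊(a₀+mₖ₊₁)/dₖ₊₁⌋:
  k=1: m=32, d=2, a=32
  k=2: m=32, d=1, a=64
d=1 and a=2a₀=64 at k=2, so the next step gives (m, d) = (32, 2) again — its k=1 value — and the period has length 2.

[32; 32, 64]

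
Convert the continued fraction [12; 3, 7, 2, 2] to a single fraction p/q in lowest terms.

Using pₖ = aₖpₖ₋₁ + pₖ₋₂ and qₖ = aₖqₖ₋₁ + qₖ₋₂:
  k=0: a=12, p=12, q=1
  k=1: a=3, p=37, q=3
  k=2: a=7, p=271, q=22
  k=3: a=2, p=579, q=47
  k=4: a=2, p=1429, q=116

1429/116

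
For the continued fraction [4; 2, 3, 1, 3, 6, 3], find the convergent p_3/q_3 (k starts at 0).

40/9

Using pₖ = aₖpₖ₋₁ + pₖ₋₂, qₖ = aₖqₖ₋₁ + qₖ₋₂ (with p₋₁=1, p₋₂=0, q₋₁=0, q₋₂=1):
  k=0: a=4, p=4, q=1
  k=1: a=2, p=9, q=2
  k=2: a=3, p=31, q=7
  k=3: a=1, p=40, q=9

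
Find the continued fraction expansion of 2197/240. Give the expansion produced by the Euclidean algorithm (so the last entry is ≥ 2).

[9; 6, 2, 18]

2197 = 9*240 + 37
240 = 6*37 + 18
37 = 2*18 + 1
18 = 18*1 + 0  (stop)
So 2197/240 = [9; 6, 2, 18].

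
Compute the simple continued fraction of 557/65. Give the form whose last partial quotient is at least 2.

557 = 8×65 + 37
65 = 1×37 + 28
37 = 1×28 + 9
28 = 3×9 + 1
9 = 9×1 + 0  (stop)
So 557/65 = [8; 1, 1, 3, 9].

[8; 1, 1, 3, 9]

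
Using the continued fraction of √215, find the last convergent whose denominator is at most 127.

√215 = [14; 1, 1, 1, 28, …] (period length 4).
Convergents:
  p_0/q_0 = 14/1
  p_1/q_1 = 15/1
  p_2/q_2 = 29/2
  p_3/q_3 = 44/3
  p_4/q_4 = 1261/86
  p_5/q_5 = 1305/89
  p_6/q_6 = 2566/175
q_5 = 89 ≤ 127 < 175 = q_6, so the answer is 1305/89.

1305/89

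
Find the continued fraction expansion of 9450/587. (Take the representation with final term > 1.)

[16; 10, 8, 3, 2]

9450 = 16·587 + 58
587 = 10·58 + 7
58 = 8·7 + 2
7 = 3·2 + 1
2 = 2·1 + 0  (stop)
So 9450/587 = [16; 10, 8, 3, 2].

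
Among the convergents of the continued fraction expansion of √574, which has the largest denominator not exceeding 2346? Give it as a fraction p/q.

27576/1151

√574 = [23; 1, 22, 1, 46, …] (period length 4).
Convergents:
  p_0/q_0 = 23/1
  p_1/q_1 = 24/1
  p_2/q_2 = 551/23
  p_3/q_3 = 575/24
  p_4/q_4 = 27001/1127
  p_5/q_5 = 27576/1151
  p_6/q_6 = 633673/26449
q_5 = 1151 ≤ 2346 < 26449 = q_6, so the answer is 27576/1151.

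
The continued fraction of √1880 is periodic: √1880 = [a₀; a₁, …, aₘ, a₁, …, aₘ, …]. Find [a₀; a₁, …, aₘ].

[43; 2, 1, 3, 1, 2, 86]

a₀ = ⌊√1880⌋ = 43.
With m₀=0, d₀=1 and mₖ₊₁ = dₖaₖ − mₖ, dₖ₊₁ = (n − mₖ₊₁²)/dₖ, aₖ₊₁ = ⌊(a₀+mₖ₊₁)/dₖ₊₁⌋:
  k=1: m=43, d=31, a=2
  k=2: m=19, d=49, a=1
  k=3: m=30, d=20, a=3
  k=4: m=30, d=49, a=1
  k=5: m=19, d=31, a=2
  k=6: m=43, d=1, a=86
d=1 and a=2a₀=86 at k=6, so the next step gives (m, d) = (43, 31) again — its k=1 value — and the period has length 6.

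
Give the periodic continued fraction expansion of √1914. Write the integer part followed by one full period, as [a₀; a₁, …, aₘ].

a₀ = ⌊√1914⌋ = 43.
With m₀=0, d₀=1 and mₖ₊₁ = dₖaₖ − mₖ, dₖ₊₁ = (n − mₖ₊₁²)/dₖ, aₖ₊₁ = ⌊(a₀+mₖ₊₁)/dₖ₊₁⌋:
  k=1: m=43, d=65, a=1
  k=2: m=22, d=22, a=2
  k=3: m=22, d=65, a=1
  k=4: m=43, d=1, a=86
d=1 and a=2a₀=86 at k=4, so the next step gives (m, d) = (43, 65) again — its k=1 value — and the period has length 4.

[43; 1, 2, 1, 86]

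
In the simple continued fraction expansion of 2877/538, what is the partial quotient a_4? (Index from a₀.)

7

2877 = 5·538 + 187   →  a_0 = 5
538 = 2·187 + 164   →  a_1 = 2
187 = 1·164 + 23   →  a_2 = 1
164 = 7·23 + 3   →  a_3 = 7
23 = 7·3 + 2   →  a_4 = 7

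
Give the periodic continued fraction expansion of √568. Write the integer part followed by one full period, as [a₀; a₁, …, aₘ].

[23; 1, 4, 1, 46]

a₀ = ⌊√568⌋ = 23.
With m₀=0, d₀=1 and mₖ₊₁ = dₖaₖ − mₖ, dₖ₊₁ = (n − mₖ₊₁²)/dₖ, aₖ₊₁ = ⌊(a₀+mₖ₊₁)/dₖ₊₁⌋:
  k=1: m=23, d=39, a=1
  k=2: m=16, d=8, a=4
  k=3: m=16, d=39, a=1
  k=4: m=23, d=1, a=46
d=1 and a=2a₀=46 at k=4, so the next step gives (m, d) = (23, 39) again — its k=1 value — and the period has length 4.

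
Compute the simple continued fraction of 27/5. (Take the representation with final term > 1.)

27 = 5*5 + 2
5 = 2*2 + 1
2 = 2*1 + 0  (stop)
So 27/5 = [5; 2, 2].

[5; 2, 2]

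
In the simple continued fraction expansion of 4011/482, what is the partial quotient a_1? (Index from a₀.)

4011 = 8·482 + 155   →  a_0 = 8
482 = 3·155 + 17   →  a_1 = 3

3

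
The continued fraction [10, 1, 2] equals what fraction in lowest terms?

32/3

Fold from the inside: start with 2/1.
  1 + 1/2 = 3/2
  10 + 2/3 = 32/3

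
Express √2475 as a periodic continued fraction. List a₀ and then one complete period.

[49; 1, 2, 1, 98]

a₀ = ⌊√2475⌋ = 49.
With m₀=0, d₀=1 and mₖ₊₁ = dₖaₖ − mₖ, dₖ₊₁ = (n − mₖ₊₁²)/dₖ, aₖ₊₁ = ⌊(a₀+mₖ₊₁)/dₖ₊₁⌋:
  k=1: m=49, d=74, a=1
  k=2: m=25, d=25, a=2
  k=3: m=25, d=74, a=1
  k=4: m=49, d=1, a=98
d=1 and a=2a₀=98 at k=4, so the next step gives (m, d) = (49, 74) again — its k=1 value — and the period has length 4.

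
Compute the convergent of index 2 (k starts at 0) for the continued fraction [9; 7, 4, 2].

Using pₖ = aₖpₖ₋₁ + pₖ₋₂, qₖ = aₖqₖ₋₁ + qₖ₋₂ (with p₋₁=1, p₋₂=0, q₋₁=0, q₋₂=1):
  k=0: a=9, p=9, q=1
  k=1: a=7, p=64, q=7
  k=2: a=4, p=265, q=29

265/29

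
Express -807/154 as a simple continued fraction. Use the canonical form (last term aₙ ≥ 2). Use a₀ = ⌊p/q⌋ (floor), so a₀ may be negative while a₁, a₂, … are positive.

-807 = -6*154 + 117
154 = 1*117 + 37
117 = 3*37 + 6
37 = 6*6 + 1
6 = 6*1 + 0  (stop)
So -807/154 = [-6; 1, 3, 6, 6].

[-6; 1, 3, 6, 6]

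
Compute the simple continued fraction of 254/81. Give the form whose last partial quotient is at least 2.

[3; 7, 2, 1, 3]

254 = 3×81 + 11
81 = 7×11 + 4
11 = 2×4 + 3
4 = 1×3 + 1
3 = 3×1 + 0  (stop)
So 254/81 = [3; 7, 2, 1, 3].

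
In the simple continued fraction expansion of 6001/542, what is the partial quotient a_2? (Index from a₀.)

1

6001 = 11·542 + 39   →  a_0 = 11
542 = 13·39 + 35   →  a_1 = 13
39 = 1·35 + 4   →  a_2 = 1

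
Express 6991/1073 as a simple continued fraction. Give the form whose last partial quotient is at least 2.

[6; 1, 1, 15, 1, 3, 8]

6991 = 6·1073 + 553
1073 = 1·553 + 520
553 = 1·520 + 33
520 = 15·33 + 25
33 = 1·25 + 8
25 = 3·8 + 1
8 = 8·1 + 0  (stop)
So 6991/1073 = [6; 1, 1, 15, 1, 3, 8].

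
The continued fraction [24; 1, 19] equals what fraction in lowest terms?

Fold from the inside: start with 19/1.
  1 + 1/19 = 20/19
  24 + 19/20 = 499/20

499/20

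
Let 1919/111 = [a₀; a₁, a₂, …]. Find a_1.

1919 = 17·111 + 32   →  a_0 = 17
111 = 3·32 + 15   →  a_1 = 3

3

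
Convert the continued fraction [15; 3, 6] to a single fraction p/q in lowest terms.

Using pₖ = aₖpₖ₋₁ + pₖ₋₂ and qₖ = aₖqₖ₋₁ + qₖ₋₂:
  k=0: a=15, p=15, q=1
  k=1: a=3, p=46, q=3
  k=2: a=6, p=291, q=19

291/19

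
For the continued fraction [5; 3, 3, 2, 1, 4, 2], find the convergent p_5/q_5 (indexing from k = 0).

Using pₖ = aₖpₖ₋₁ + pₖ₋₂, qₖ = aₖqₖ₋₁ + qₖ₋₂ (with p₋₁=1, p₋₂=0, q₋₁=0, q₋₂=1):
  k=0: a=5, p=5, q=1
  k=1: a=3, p=16, q=3
  k=2: a=3, p=53, q=10
  k=3: a=2, p=122, q=23
  k=4: a=1, p=175, q=33
  k=5: a=4, p=822, q=155

822/155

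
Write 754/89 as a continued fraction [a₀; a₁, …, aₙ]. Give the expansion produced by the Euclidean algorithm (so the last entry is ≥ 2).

754 = 8·89 + 42
89 = 2·42 + 5
42 = 8·5 + 2
5 = 2·2 + 1
2 = 2·1 + 0  (stop)
So 754/89 = [8; 2, 8, 2, 2].

[8; 2, 8, 2, 2]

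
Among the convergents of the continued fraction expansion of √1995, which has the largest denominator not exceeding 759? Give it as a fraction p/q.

√1995 = [44; 1, 1, 1, 88, …] (period length 4).
Convergents:
  p_0/q_0 = 44/1
  p_1/q_1 = 45/1
  p_2/q_2 = 89/2
  p_3/q_3 = 134/3
  p_4/q_4 = 11881/266
  p_5/q_5 = 12015/269
  p_6/q_6 = 23896/535
  p_7/q_7 = 35911/804
q_6 = 535 ≤ 759 < 804 = q_7, so the answer is 23896/535.

23896/535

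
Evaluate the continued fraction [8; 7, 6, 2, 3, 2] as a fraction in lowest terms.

5999/737

Using pₖ = aₖpₖ₋₁ + pₖ₋₂ and qₖ = aₖqₖ₋₁ + qₖ₋₂:
  k=0: a=8, p=8, q=1
  k=1: a=7, p=57, q=7
  k=2: a=6, p=350, q=43
  k=3: a=2, p=757, q=93
  k=4: a=3, p=2621, q=322
  k=5: a=2, p=5999, q=737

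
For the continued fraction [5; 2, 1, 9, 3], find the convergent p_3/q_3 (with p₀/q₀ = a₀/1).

Using pₖ = aₖpₖ₋₁ + pₖ₋₂, qₖ = aₖqₖ₋₁ + qₖ₋₂ (with p₋₁=1, p₋₂=0, q₋₁=0, q₋₂=1):
  k=0: a=5, p=5, q=1
  k=1: a=2, p=11, q=2
  k=2: a=1, p=16, q=3
  k=3: a=9, p=155, q=29

155/29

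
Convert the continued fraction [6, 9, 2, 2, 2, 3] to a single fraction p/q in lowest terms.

2357/386

Fold from the inside: start with 3/1.
  2 + 1/3 = 7/3
  2 + 3/7 = 17/7
  2 + 7/17 = 41/17
  9 + 17/41 = 386/41
  6 + 41/386 = 2357/386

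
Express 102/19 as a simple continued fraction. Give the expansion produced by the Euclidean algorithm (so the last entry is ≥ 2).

102 = 5*19 + 7
19 = 2*7 + 5
7 = 1*5 + 2
5 = 2*2 + 1
2 = 2*1 + 0  (stop)
So 102/19 = [5; 2, 1, 2, 2].

[5; 2, 1, 2, 2]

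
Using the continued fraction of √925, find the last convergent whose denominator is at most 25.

365/12

√925 = [30; 2, 2, 2, 2, 60, …] (period length 5).
Convergents:
  p_0/q_0 = 30/1
  p_1/q_1 = 61/2
  p_2/q_2 = 152/5
  p_3/q_3 = 365/12
  p_4/q_4 = 882/29
q_3 = 12 ≤ 25 < 29 = q_4, so the answer is 365/12.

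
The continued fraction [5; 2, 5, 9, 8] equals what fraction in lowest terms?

Using pₖ = aₖpₖ₋₁ + pₖ₋₂ and qₖ = aₖqₖ₋₁ + qₖ₋₂:
  k=0: a=5, p=5, q=1
  k=1: a=2, p=11, q=2
  k=2: a=5, p=60, q=11
  k=3: a=9, p=551, q=101
  k=4: a=8, p=4468, q=819

4468/819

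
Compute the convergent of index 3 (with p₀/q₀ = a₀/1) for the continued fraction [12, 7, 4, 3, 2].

1141/94

Using pₖ = aₖpₖ₋₁ + pₖ₋₂, qₖ = aₖqₖ₋₁ + qₖ₋₂ (with p₋₁=1, p₋₂=0, q₋₁=0, q₋₂=1):
  k=0: a=12, p=12, q=1
  k=1: a=7, p=85, q=7
  k=2: a=4, p=352, q=29
  k=3: a=3, p=1141, q=94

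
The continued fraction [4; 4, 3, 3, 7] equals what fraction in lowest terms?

Fold from the inside: start with 7/1.
  3 + 1/7 = 22/7
  3 + 7/22 = 73/22
  4 + 22/73 = 314/73
  4 + 73/314 = 1329/314

1329/314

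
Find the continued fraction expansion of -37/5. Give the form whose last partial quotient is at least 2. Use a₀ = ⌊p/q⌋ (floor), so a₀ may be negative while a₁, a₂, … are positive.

-37 = -8·5 + 3
5 = 1·3 + 2
3 = 1·2 + 1
2 = 2·1 + 0  (stop)
So -37/5 = [-8; 1, 1, 2].

[-8; 1, 1, 2]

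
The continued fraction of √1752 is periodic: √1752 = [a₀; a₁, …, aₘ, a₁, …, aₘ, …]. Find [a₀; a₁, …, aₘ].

[41; 1, 5, 1, 82]

a₀ = ⌊√1752⌋ = 41.
With m₀=0, d₀=1 and mₖ₊₁ = dₖaₖ − mₖ, dₖ₊₁ = (n − mₖ₊₁²)/dₖ, aₖ₊₁ = ⌊(a₀+mₖ₊₁)/dₖ₊₁⌋:
  k=1: m=41, d=71, a=1
  k=2: m=30, d=12, a=5
  k=3: m=30, d=71, a=1
  k=4: m=41, d=1, a=82
d=1 and a=2a₀=82 at k=4, so the next step gives (m, d) = (41, 71) again — its k=1 value — and the period has length 4.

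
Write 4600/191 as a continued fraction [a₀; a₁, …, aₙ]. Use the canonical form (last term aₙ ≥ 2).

4600 = 24·191 + 16
191 = 11·16 + 15
16 = 1·15 + 1
15 = 15·1 + 0  (stop)
So 4600/191 = [24; 11, 1, 15].

[24; 11, 1, 15]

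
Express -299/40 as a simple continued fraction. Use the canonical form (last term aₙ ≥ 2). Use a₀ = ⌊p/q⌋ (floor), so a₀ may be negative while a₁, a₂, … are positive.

[-8; 1, 1, 9, 2]

-299 = -8*40 + 21
40 = 1*21 + 19
21 = 1*19 + 2
19 = 9*2 + 1
2 = 2*1 + 0  (stop)
So -299/40 = [-8; 1, 1, 9, 2].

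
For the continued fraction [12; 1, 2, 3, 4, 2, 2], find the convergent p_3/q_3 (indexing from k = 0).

Using pₖ = aₖpₖ₋₁ + pₖ₋₂, qₖ = aₖqₖ₋₁ + qₖ₋₂ (with p₋₁=1, p₋₂=0, q₋₁=0, q₋₂=1):
  k=0: a=12, p=12, q=1
  k=1: a=1, p=13, q=1
  k=2: a=2, p=38, q=3
  k=3: a=3, p=127, q=10

127/10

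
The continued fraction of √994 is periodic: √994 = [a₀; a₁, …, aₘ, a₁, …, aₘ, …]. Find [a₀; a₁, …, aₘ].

a₀ = ⌊√994⌋ = 31.
With m₀=0, d₀=1 and mₖ₊₁ = dₖaₖ − mₖ, dₖ₊₁ = (n − mₖ₊₁²)/dₖ, aₖ₊₁ = ⌊(a₀+mₖ₊₁)/dₖ₊₁⌋:
  k=1: m=31, d=33, a=1
  k=2: m=2, d=30, a=1
  k=3: m=28, d=7, a=8
  k=4: m=28, d=30, a=1
  k=5: m=2, d=33, a=1
  k=6: m=31, d=1, a=62
d=1 and a=2a₀=62 at k=6, so the next step gives (m, d) = (31, 33) again — its k=1 value — and the period has length 6.

[31; 1, 1, 8, 1, 1, 62]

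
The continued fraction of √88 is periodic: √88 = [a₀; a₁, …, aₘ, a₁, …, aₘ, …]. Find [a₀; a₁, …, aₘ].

a₀ = ⌊√88⌋ = 9.
With m₀=0, d₀=1 and mₖ₊₁ = dₖaₖ − mₖ, dₖ₊₁ = (n − mₖ₊₁²)/dₖ, aₖ₊₁ = ⌊(a₀+mₖ₊₁)/dₖ₊₁⌋:
  k=1: m=9, d=7, a=2
  k=2: m=5, d=9, a=1
  k=3: m=4, d=8, a=1
  k=4: m=4, d=9, a=1
  k=5: m=5, d=7, a=2
  k=6: m=9, d=1, a=18
d=1 and a=2a₀=18 at k=6, so the next step gives (m, d) = (9, 7) again — its k=1 value — and the period has length 6.

[9; 2, 1, 1, 1, 2, 18]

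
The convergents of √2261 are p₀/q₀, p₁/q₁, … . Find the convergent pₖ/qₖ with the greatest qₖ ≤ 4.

√2261 = [47; 1, 1, 4, 1, 1, 94, …] (period length 6).
Convergents:
  p_0/q_0 = 47/1
  p_1/q_1 = 48/1
  p_2/q_2 = 95/2
  p_3/q_3 = 428/9
q_2 = 2 ≤ 4 < 9 = q_3, so the answer is 95/2.

95/2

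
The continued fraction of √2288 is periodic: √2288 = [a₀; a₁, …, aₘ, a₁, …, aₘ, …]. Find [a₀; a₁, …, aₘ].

[47; 1, 4, 1, 94]

a₀ = ⌊√2288⌋ = 47.
With m₀=0, d₀=1 and mₖ₊₁ = dₖaₖ − mₖ, dₖ₊₁ = (n − mₖ₊₁²)/dₖ, aₖ₊₁ = ⌊(a₀+mₖ₊₁)/dₖ₊₁⌋:
  k=1: m=47, d=79, a=1
  k=2: m=32, d=16, a=4
  k=3: m=32, d=79, a=1
  k=4: m=47, d=1, a=94
d=1 and a=2a₀=94 at k=4, so the next step gives (m, d) = (47, 79) again — its k=1 value — and the period has length 4.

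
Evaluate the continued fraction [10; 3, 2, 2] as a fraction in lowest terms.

175/17

Using pₖ = aₖpₖ₋₁ + pₖ₋₂ and qₖ = aₖqₖ₋₁ + qₖ₋₂:
  k=0: a=10, p=10, q=1
  k=1: a=3, p=31, q=3
  k=2: a=2, p=72, q=7
  k=3: a=2, p=175, q=17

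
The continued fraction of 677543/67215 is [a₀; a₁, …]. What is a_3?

6

677543 = 10·67215 + 5393   →  a_0 = 10
67215 = 12·5393 + 2499   →  a_1 = 12
5393 = 2·2499 + 395   →  a_2 = 2
2499 = 6·395 + 129   →  a_3 = 6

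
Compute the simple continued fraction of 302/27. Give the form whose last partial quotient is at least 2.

[11; 5, 2, 2]

302 = 11*27 + 5
27 = 5*5 + 2
5 = 2*2 + 1
2 = 2*1 + 0  (stop)
So 302/27 = [11; 5, 2, 2].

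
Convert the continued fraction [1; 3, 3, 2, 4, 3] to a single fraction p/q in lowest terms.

Using pₖ = aₖpₖ₋₁ + pₖ₋₂ and qₖ = aₖqₖ₋₁ + qₖ₋₂:
  k=0: a=1, p=1, q=1
  k=1: a=3, p=4, q=3
  k=2: a=3, p=13, q=10
  k=3: a=2, p=30, q=23
  k=4: a=4, p=133, q=102
  k=5: a=3, p=429, q=329

429/329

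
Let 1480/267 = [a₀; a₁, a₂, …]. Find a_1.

1

1480 = 5·267 + 145   →  a_0 = 5
267 = 1·145 + 122   →  a_1 = 1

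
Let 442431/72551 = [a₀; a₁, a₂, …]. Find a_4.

442431 = 6·72551 + 7125   →  a_0 = 6
72551 = 10·7125 + 1301   →  a_1 = 10
7125 = 5·1301 + 620   →  a_2 = 5
1301 = 2·620 + 61   →  a_3 = 2
620 = 10·61 + 10   →  a_4 = 10

10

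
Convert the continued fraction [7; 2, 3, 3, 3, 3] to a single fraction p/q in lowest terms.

1866/251

Using pₖ = aₖpₖ₋₁ + pₖ₋₂ and qₖ = aₖqₖ₋₁ + qₖ₋₂:
  k=0: a=7, p=7, q=1
  k=1: a=2, p=15, q=2
  k=2: a=3, p=52, q=7
  k=3: a=3, p=171, q=23
  k=4: a=3, p=565, q=76
  k=5: a=3, p=1866, q=251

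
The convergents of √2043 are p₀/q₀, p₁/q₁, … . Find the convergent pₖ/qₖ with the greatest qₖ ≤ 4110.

102151/2260

√2043 = [45; 5, 90, …] (period length 2).
Convergents:
  p_0/q_0 = 45/1
  p_1/q_1 = 226/5
  p_2/q_2 = 20385/451
  p_3/q_3 = 102151/2260
  p_4/q_4 = 9213975/203851
q_3 = 2260 ≤ 4110 < 203851 = q_4, so the answer is 102151/2260.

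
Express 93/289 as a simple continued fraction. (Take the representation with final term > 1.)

[0; 3, 9, 3, 3]

93 = 0·289 + 93
289 = 3·93 + 10
93 = 9·10 + 3
10 = 3·3 + 1
3 = 3·1 + 0  (stop)
So 93/289 = [0; 3, 9, 3, 3].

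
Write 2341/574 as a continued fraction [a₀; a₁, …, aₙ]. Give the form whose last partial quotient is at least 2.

2341 = 4×574 + 45
574 = 12×45 + 34
45 = 1×34 + 11
34 = 3×11 + 1
11 = 11×1 + 0  (stop)
So 2341/574 = [4; 12, 1, 3, 11].

[4; 12, 1, 3, 11]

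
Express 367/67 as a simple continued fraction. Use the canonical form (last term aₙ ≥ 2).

367 = 5*67 + 32
67 = 2*32 + 3
32 = 10*3 + 2
3 = 1*2 + 1
2 = 2*1 + 0  (stop)
So 367/67 = [5; 2, 10, 1, 2].

[5; 2, 10, 1, 2]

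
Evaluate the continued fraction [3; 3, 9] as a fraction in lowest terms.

93/28

Using pₖ = aₖpₖ₋₁ + pₖ₋₂ and qₖ = aₖqₖ₋₁ + qₖ₋₂:
  k=0: a=3, p=3, q=1
  k=1: a=3, p=10, q=3
  k=2: a=9, p=93, q=28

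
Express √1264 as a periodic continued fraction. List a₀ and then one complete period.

[35; 1, 1, 4, 4, 4, 1, 1, 70]

a₀ = ⌊√1264⌋ = 35.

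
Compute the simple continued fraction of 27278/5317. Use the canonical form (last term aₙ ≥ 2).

[5; 7, 1, 2, 18, 1, 11]

27278 = 5·5317 + 693
5317 = 7·693 + 466
693 = 1·466 + 227
466 = 2·227 + 12
227 = 18·12 + 11
12 = 1·11 + 1
11 = 11·1 + 0  (stop)
So 27278/5317 = [5; 7, 1, 2, 18, 1, 11].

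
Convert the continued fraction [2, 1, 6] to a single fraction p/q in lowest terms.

Using pₖ = aₖpₖ₋₁ + pₖ₋₂ and qₖ = aₖqₖ₋₁ + qₖ₋₂:
  k=0: a=2, p=2, q=1
  k=1: a=1, p=3, q=1
  k=2: a=6, p=20, q=7

20/7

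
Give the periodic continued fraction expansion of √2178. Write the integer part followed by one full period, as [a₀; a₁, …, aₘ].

[46; 1, 2, 46, 2, 1, 92]

a₀ = ⌊√2178⌋ = 46.
With m₀=0, d₀=1 and mₖ₊₁ = dₖaₖ − mₖ, dₖ₊₁ = (n − mₖ₊₁²)/dₖ, aₖ₊₁ = ⌊(a₀+mₖ₊₁)/dₖ₊₁⌋:
  k=1: m=46, d=62, a=1
  k=2: m=16, d=31, a=2
  k=3: m=46, d=2, a=46
  k=4: m=46, d=31, a=2
  k=5: m=16, d=62, a=1
  k=6: m=46, d=1, a=92
d=1 and a=2a₀=92 at k=6, so the next step gives (m, d) = (46, 62) again — its k=1 value — and the period has length 6.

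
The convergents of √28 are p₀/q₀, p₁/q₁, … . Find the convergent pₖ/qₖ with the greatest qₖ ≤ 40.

√28 = [5; 3, 2, 3, 10, …] (period length 4).
Convergents:
  p_0/q_0 = 5/1
  p_1/q_1 = 16/3
  p_2/q_2 = 37/7
  p_3/q_3 = 127/24
  p_4/q_4 = 1307/247
q_3 = 24 ≤ 40 < 247 = q_4, so the answer is 127/24.

127/24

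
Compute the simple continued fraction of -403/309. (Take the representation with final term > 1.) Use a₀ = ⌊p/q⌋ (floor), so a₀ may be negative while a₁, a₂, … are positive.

-403 = -2·309 + 215
309 = 1·215 + 94
215 = 2·94 + 27
94 = 3·27 + 13
27 = 2·13 + 1
13 = 13·1 + 0  (stop)
So -403/309 = [-2; 1, 2, 3, 2, 13].

[-2; 1, 2, 3, 2, 13]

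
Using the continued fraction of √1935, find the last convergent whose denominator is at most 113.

√1935 = [43; 1, 86, …] (period length 2).
Convergents:
  p_0/q_0 = 43/1
  p_1/q_1 = 44/1
  p_2/q_2 = 3827/87
  p_3/q_3 = 3871/88
  p_4/q_4 = 336733/7655
q_3 = 88 ≤ 113 < 7655 = q_4, so the answer is 3871/88.

3871/88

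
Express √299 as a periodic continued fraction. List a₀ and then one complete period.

a₀ = ⌊√299⌋ = 17.
With m₀=0, d₀=1 and mₖ₊₁ = dₖaₖ − mₖ, dₖ₊₁ = (n − mₖ₊₁²)/dₖ, aₖ₊₁ = ⌊(a₀+mₖ₊₁)/dₖ₊₁⌋:
  k=1: m=17, d=10, a=3
  k=2: m=13, d=13, a=2
  k=3: m=13, d=10, a=3
  k=4: m=17, d=1, a=34
d=1 and a=2a₀=34 at k=4, so the next step gives (m, d) = (17, 10) again — its k=1 value — and the period has length 4.

[17; 3, 2, 3, 34]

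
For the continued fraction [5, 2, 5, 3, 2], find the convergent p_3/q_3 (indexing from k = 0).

Using pₖ = aₖpₖ₋₁ + pₖ₋₂, qₖ = aₖqₖ₋₁ + qₖ₋₂ (with p₋₁=1, p₋₂=0, q₋₁=0, q₋₂=1):
  k=0: a=5, p=5, q=1
  k=1: a=2, p=11, q=2
  k=2: a=5, p=60, q=11
  k=3: a=3, p=191, q=35

191/35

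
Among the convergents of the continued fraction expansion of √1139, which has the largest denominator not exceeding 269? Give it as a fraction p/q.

9011/267

√1139 = [33; 1, 2, 1, 66, …] (period length 4).
Convergents:
  p_0/q_0 = 33/1
  p_1/q_1 = 34/1
  p_2/q_2 = 101/3
  p_3/q_3 = 135/4
  p_4/q_4 = 9011/267
  p_5/q_5 = 9146/271
q_4 = 267 ≤ 269 < 271 = q_5, so the answer is 9011/267.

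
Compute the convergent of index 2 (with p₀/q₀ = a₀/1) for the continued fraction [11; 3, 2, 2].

79/7

Using pₖ = aₖpₖ₋₁ + pₖ₋₂, qₖ = aₖqₖ₋₁ + qₖ₋₂ (with p₋₁=1, p₋₂=0, q₋₁=0, q₋₂=1):
  k=0: a=11, p=11, q=1
  k=1: a=3, p=34, q=3
  k=2: a=2, p=79, q=7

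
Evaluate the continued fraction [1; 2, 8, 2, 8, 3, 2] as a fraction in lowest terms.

3249/2207

Using pₖ = aₖpₖ₋₁ + pₖ₋₂ and qₖ = aₖqₖ₋₁ + qₖ₋₂:
  k=0: a=1, p=1, q=1
  k=1: a=2, p=3, q=2
  k=2: a=8, p=25, q=17
  k=3: a=2, p=53, q=36
  k=4: a=8, p=449, q=305
  k=5: a=3, p=1400, q=951
  k=6: a=2, p=3249, q=2207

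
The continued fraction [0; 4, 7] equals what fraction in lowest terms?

Fold from the inside: start with 7/1.
  4 + 1/7 = 29/7
  0 + 7/29 = 7/29

7/29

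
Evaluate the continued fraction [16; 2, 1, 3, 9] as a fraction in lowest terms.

1669/102

Using pₖ = aₖpₖ₋₁ + pₖ₋₂ and qₖ = aₖqₖ₋₁ + qₖ₋₂:
  k=0: a=16, p=16, q=1
  k=1: a=2, p=33, q=2
  k=2: a=1, p=49, q=3
  k=3: a=3, p=180, q=11
  k=4: a=9, p=1669, q=102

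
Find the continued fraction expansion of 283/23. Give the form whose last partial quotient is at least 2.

283 = 12*23 + 7
23 = 3*7 + 2
7 = 3*2 + 1
2 = 2*1 + 0  (stop)
So 283/23 = [12; 3, 3, 2].

[12; 3, 3, 2]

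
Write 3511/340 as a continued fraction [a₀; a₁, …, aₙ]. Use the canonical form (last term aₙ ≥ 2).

3511 = 10*340 + 111
340 = 3*111 + 7
111 = 15*7 + 6
7 = 1*6 + 1
6 = 6*1 + 0  (stop)
So 3511/340 = [10; 3, 15, 1, 6].

[10; 3, 15, 1, 6]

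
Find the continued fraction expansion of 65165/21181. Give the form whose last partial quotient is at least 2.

[3; 13, 17, 13, 1, 1, 3]

65165 = 3×21181 + 1622
21181 = 13×1622 + 95
1622 = 17×95 + 7
95 = 13×7 + 4
7 = 1×4 + 3
4 = 1×3 + 1
3 = 3×1 + 0  (stop)
So 65165/21181 = [3; 13, 17, 13, 1, 1, 3].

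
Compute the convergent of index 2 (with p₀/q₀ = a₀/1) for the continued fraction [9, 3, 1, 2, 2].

Using pₖ = aₖpₖ₋₁ + pₖ₋₂, qₖ = aₖqₖ₋₁ + qₖ₋₂ (with p₋₁=1, p₋₂=0, q₋₁=0, q₋₂=1):
  k=0: a=9, p=9, q=1
  k=1: a=3, p=28, q=3
  k=2: a=1, p=37, q=4

37/4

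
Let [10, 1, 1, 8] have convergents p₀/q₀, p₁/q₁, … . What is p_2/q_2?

21/2

Using pₖ = aₖpₖ₋₁ + pₖ₋₂, qₖ = aₖqₖ₋₁ + qₖ₋₂ (with p₋₁=1, p₋₂=0, q₋₁=0, q₋₂=1):
  k=0: a=10, p=10, q=1
  k=1: a=1, p=11, q=1
  k=2: a=1, p=21, q=2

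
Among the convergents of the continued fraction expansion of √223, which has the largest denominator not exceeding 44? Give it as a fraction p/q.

224/15

√223 = [14; 1, 13, 1, 28, …] (period length 4).
Convergents:
  p_0/q_0 = 14/1
  p_1/q_1 = 15/1
  p_2/q_2 = 209/14
  p_3/q_3 = 224/15
  p_4/q_4 = 6481/434
q_3 = 15 ≤ 44 < 434 = q_4, so the answer is 224/15.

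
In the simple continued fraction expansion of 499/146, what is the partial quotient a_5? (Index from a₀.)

499 = 3·146 + 61   →  a_0 = 3
146 = 2·61 + 24   →  a_1 = 2
61 = 2·24 + 13   →  a_2 = 2
24 = 1·13 + 11   →  a_3 = 1
13 = 1·11 + 2   →  a_4 = 1
11 = 5·2 + 1   →  a_5 = 5

5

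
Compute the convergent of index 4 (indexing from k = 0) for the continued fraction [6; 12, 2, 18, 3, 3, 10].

Using pₖ = aₖpₖ₋₁ + pₖ₋₂, qₖ = aₖqₖ₋₁ + qₖ₋₂ (with p₋₁=1, p₋₂=0, q₋₁=0, q₋₂=1):
  k=0: a=6, p=6, q=1
  k=1: a=12, p=73, q=12
  k=2: a=2, p=152, q=25
  k=3: a=18, p=2809, q=462
  k=4: a=3, p=8579, q=1411

8579/1411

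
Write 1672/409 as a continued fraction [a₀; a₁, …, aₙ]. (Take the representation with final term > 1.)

1672 = 4·409 + 36
409 = 11·36 + 13
36 = 2·13 + 10
13 = 1·10 + 3
10 = 3·3 + 1
3 = 3·1 + 0  (stop)
So 1672/409 = [4; 11, 2, 1, 3, 3].

[4; 11, 2, 1, 3, 3]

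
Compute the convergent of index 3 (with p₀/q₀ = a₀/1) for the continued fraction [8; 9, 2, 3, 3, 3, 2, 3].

Using pₖ = aₖpₖ₋₁ + pₖ₋₂, qₖ = aₖqₖ₋₁ + qₖ₋₂ (with p₋₁=1, p₋₂=0, q₋₁=0, q₋₂=1):
  k=0: a=8, p=8, q=1
  k=1: a=9, p=73, q=9
  k=2: a=2, p=154, q=19
  k=3: a=3, p=535, q=66

535/66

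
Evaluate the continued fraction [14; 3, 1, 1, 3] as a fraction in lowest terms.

Fold from the inside: start with 3/1.
  1 + 1/3 = 4/3
  1 + 3/4 = 7/4
  3 + 4/7 = 25/7
  14 + 7/25 = 357/25

357/25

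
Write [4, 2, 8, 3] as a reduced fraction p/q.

237/53

Fold from the inside: start with 3/1.
  8 + 1/3 = 25/3
  2 + 3/25 = 53/25
  4 + 25/53 = 237/53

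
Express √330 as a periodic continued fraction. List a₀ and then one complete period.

[18; 6, 36]

a₀ = ⌊√330⌋ = 18.
With m₀=0, d₀=1 and mₖ₊₁ = dₖaₖ − mₖ, dₖ₊₁ = (n − mₖ₊₁²)/dₖ, aₖ₊₁ = ⌊(a₀+mₖ₊₁)/dₖ₊₁⌋:
  k=1: m=18, d=6, a=6
  k=2: m=18, d=1, a=36
d=1 and a=2a₀=36 at k=2, so the next step gives (m, d) = (18, 6) again — its k=1 value — and the period has length 2.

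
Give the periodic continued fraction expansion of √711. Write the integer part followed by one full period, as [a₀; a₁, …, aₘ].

a₀ = ⌊√711⌋ = 26.

[26; 1, 1, 1, 52]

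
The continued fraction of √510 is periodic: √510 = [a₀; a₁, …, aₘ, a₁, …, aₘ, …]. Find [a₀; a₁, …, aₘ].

[22; 1, 1, 2, 1, 1, 44]

a₀ = ⌊√510⌋ = 22.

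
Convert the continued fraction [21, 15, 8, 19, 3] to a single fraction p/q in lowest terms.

148790/7063

Using pₖ = aₖpₖ₋₁ + pₖ₋₂ and qₖ = aₖqₖ₋₁ + qₖ₋₂:
  k=0: a=21, p=21, q=1
  k=1: a=15, p=316, q=15
  k=2: a=8, p=2549, q=121
  k=3: a=19, p=48747, q=2314
  k=4: a=3, p=148790, q=7063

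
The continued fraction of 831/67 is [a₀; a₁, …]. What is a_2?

831 = 12·67 + 27   →  a_0 = 12
67 = 2·27 + 13   →  a_1 = 2
27 = 2·13 + 1   →  a_2 = 2

2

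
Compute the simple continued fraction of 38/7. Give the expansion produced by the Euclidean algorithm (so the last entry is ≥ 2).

[5; 2, 3]

38 = 5·7 + 3
7 = 2·3 + 1
3 = 3·1 + 0  (stop)
So 38/7 = [5; 2, 3].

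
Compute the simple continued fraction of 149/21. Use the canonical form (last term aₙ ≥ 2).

149 = 7×21 + 2
21 = 10×2 + 1
2 = 2×1 + 0  (stop)
So 149/21 = [7; 10, 2].

[7; 10, 2]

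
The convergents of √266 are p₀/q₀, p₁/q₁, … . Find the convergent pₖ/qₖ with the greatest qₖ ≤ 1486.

22132/1357

√266 = [16; 3, 4, 3, 32, …] (period length 4).
Convergents:
  p_0/q_0 = 16/1
  p_1/q_1 = 49/3
  p_2/q_2 = 212/13
  p_3/q_3 = 685/42
  p_4/q_4 = 22132/1357
  p_5/q_5 = 67081/4113
q_4 = 1357 ≤ 1486 < 4113 = q_5, so the answer is 22132/1357.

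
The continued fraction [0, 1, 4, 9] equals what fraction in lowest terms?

Fold from the inside: start with 9/1.
  4 + 1/9 = 37/9
  1 + 9/37 = 46/37
  0 + 37/46 = 37/46

37/46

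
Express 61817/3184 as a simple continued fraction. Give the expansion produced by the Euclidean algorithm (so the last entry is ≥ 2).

[19; 2, 2, 2, 3, 2, 16, 2]

61817 = 19×3184 + 1321
3184 = 2×1321 + 542
1321 = 2×542 + 237
542 = 2×237 + 68
237 = 3×68 + 33
68 = 2×33 + 2
33 = 16×2 + 1
2 = 2×1 + 0  (stop)
So 61817/3184 = [19; 2, 2, 2, 3, 2, 16, 2].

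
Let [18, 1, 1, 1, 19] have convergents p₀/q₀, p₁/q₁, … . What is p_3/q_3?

Using pₖ = aₖpₖ₋₁ + pₖ₋₂, qₖ = aₖqₖ₋₁ + qₖ₋₂ (with p₋₁=1, p₋₂=0, q₋₁=0, q₋₂=1):
  k=0: a=18, p=18, q=1
  k=1: a=1, p=19, q=1
  k=2: a=1, p=37, q=2
  k=3: a=1, p=56, q=3

56/3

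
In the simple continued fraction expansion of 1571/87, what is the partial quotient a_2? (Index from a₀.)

1571 = 18·87 + 5   →  a_0 = 18
87 = 17·5 + 2   →  a_1 = 17
5 = 2·2 + 1   →  a_2 = 2

2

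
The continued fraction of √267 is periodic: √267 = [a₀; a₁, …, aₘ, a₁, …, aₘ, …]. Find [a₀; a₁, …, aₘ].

[16; 2, 1, 15, 1, 2, 32]

a₀ = ⌊√267⌋ = 16.
With m₀=0, d₀=1 and mₖ₊₁ = dₖaₖ − mₖ, dₖ₊₁ = (n − mₖ₊₁²)/dₖ, aₖ₊₁ = ⌊(a₀+mₖ₊₁)/dₖ₊₁⌋:
  k=1: m=16, d=11, a=2
  k=2: m=6, d=21, a=1
  k=3: m=15, d=2, a=15
  k=4: m=15, d=21, a=1
  k=5: m=6, d=11, a=2
  k=6: m=16, d=1, a=32
d=1 and a=2a₀=32 at k=6, so the next step gives (m, d) = (16, 11) again — its k=1 value — and the period has length 6.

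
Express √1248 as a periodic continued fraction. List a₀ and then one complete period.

[35; 3, 17, 3, 70]

a₀ = ⌊√1248⌋ = 35.
With m₀=0, d₀=1 and mₖ₊₁ = dₖaₖ − mₖ, dₖ₊₁ = (n − mₖ₊₁²)/dₖ, aₖ₊₁ = ⌊(a₀+mₖ₊₁)/dₖ₊₁⌋:
  k=1: m=35, d=23, a=3
  k=2: m=34, d=4, a=17
  k=3: m=34, d=23, a=3
  k=4: m=35, d=1, a=70
d=1 and a=2a₀=70 at k=4, so the next step gives (m, d) = (35, 23) again — its k=1 value — and the period has length 4.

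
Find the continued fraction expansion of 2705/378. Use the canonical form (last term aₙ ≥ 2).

[7; 6, 2, 2, 5, 2]

2705 = 7×378 + 59
378 = 6×59 + 24
59 = 2×24 + 11
24 = 2×11 + 2
11 = 5×2 + 1
2 = 2×1 + 0  (stop)
So 2705/378 = [7; 6, 2, 2, 5, 2].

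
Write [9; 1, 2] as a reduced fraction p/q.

Using pₖ = aₖpₖ₋₁ + pₖ₋₂ and qₖ = aₖqₖ₋₁ + qₖ₋₂:
  k=0: a=9, p=9, q=1
  k=1: a=1, p=10, q=1
  k=2: a=2, p=29, q=3

29/3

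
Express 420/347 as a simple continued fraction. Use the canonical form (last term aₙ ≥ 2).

[1; 4, 1, 3, 18]

420 = 1×347 + 73
347 = 4×73 + 55
73 = 1×55 + 18
55 = 3×18 + 1
18 = 18×1 + 0  (stop)
So 420/347 = [1; 4, 1, 3, 18].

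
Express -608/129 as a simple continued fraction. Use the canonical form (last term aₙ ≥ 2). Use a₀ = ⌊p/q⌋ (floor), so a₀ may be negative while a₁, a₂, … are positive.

[-5; 3, 2, 18]

-608 = -5*129 + 37
129 = 3*37 + 18
37 = 2*18 + 1
18 = 18*1 + 0  (stop)
So -608/129 = [-5; 3, 2, 18].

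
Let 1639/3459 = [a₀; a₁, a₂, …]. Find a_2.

9

1639 = 0·3459 + 1639   →  a_0 = 0
3459 = 2·1639 + 181   →  a_1 = 2
1639 = 9·181 + 10   →  a_2 = 9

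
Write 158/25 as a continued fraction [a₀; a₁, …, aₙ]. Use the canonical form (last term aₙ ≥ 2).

[6; 3, 8]

158 = 6·25 + 8
25 = 3·8 + 1
8 = 8·1 + 0  (stop)
So 158/25 = [6; 3, 8].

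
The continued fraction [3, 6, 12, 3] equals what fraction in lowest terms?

712/225

Fold from the inside: start with 3/1.
  12 + 1/3 = 37/3
  6 + 3/37 = 225/37
  3 + 37/225 = 712/225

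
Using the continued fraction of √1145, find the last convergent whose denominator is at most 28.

√1145 = [33; 1, 5, 5, 1, 66, …] (period length 5).
Convergents:
  p_0/q_0 = 33/1
  p_1/q_1 = 34/1
  p_2/q_2 = 203/6
  p_3/q_3 = 1049/31
q_2 = 6 ≤ 28 < 31 = q_3, so the answer is 203/6.

203/6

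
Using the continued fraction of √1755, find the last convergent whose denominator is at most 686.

10934/261

√1755 = [41; 1, 8, 3, 8, 1, 82, …] (period length 6).
Convergents:
  p_0/q_0 = 41/1
  p_1/q_1 = 42/1
  p_2/q_2 = 377/9
  p_3/q_3 = 1173/28
  p_4/q_4 = 9761/233
  p_5/q_5 = 10934/261
  p_6/q_6 = 906349/21635
q_5 = 261 ≤ 686 < 21635 = q_6, so the answer is 10934/261.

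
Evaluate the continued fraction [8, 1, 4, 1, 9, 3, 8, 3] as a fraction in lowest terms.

41963/4752

Using pₖ = aₖpₖ₋₁ + pₖ₋₂ and qₖ = aₖqₖ₋₁ + qₖ₋₂:
  k=0: a=8, p=8, q=1
  k=1: a=1, p=9, q=1
  k=2: a=4, p=44, q=5
  k=3: a=1, p=53, q=6
  k=4: a=9, p=521, q=59
  k=5: a=3, p=1616, q=183
  k=6: a=8, p=13449, q=1523
  k=7: a=3, p=41963, q=4752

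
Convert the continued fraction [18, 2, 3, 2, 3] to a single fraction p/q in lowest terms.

1014/55

Using pₖ = aₖpₖ₋₁ + pₖ₋₂ and qₖ = aₖqₖ₋₁ + qₖ₋₂:
  k=0: a=18, p=18, q=1
  k=1: a=2, p=37, q=2
  k=2: a=3, p=129, q=7
  k=3: a=2, p=295, q=16
  k=4: a=3, p=1014, q=55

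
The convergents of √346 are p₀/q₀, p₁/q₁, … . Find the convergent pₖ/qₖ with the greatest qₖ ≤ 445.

6901/371

√346 = [18; 1, 1, 1, 1, 36, …] (period length 5).
Convergents:
  p_0/q_0 = 18/1
  p_1/q_1 = 19/1
  p_2/q_2 = 37/2
  p_3/q_3 = 56/3
  p_4/q_4 = 93/5
  p_5/q_5 = 3404/183
  p_6/q_6 = 3497/188
  p_7/q_7 = 6901/371
  p_8/q_8 = 10398/559
q_7 = 371 ≤ 445 < 559 = q_8, so the answer is 6901/371.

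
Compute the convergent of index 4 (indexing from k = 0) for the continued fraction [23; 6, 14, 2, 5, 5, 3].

22354/965

Using pₖ = aₖpₖ₋₁ + pₖ₋₂, qₖ = aₖqₖ₋₁ + qₖ₋₂ (with p₋₁=1, p₋₂=0, q₋₁=0, q₋₂=1):
  k=0: a=23, p=23, q=1
  k=1: a=6, p=139, q=6
  k=2: a=14, p=1969, q=85
  k=3: a=2, p=4077, q=176
  k=4: a=5, p=22354, q=965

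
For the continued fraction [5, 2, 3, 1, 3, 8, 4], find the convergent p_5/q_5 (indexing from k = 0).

Using pₖ = aₖpₖ₋₁ + pₖ₋₂, qₖ = aₖqₖ₋₁ + qₖ₋₂ (with p₋₁=1, p₋₂=0, q₋₁=0, q₋₂=1):
  k=0: a=5, p=5, q=1
  k=1: a=2, p=11, q=2
  k=2: a=3, p=38, q=7
  k=3: a=1, p=49, q=9
  k=4: a=3, p=185, q=34
  k=5: a=8, p=1529, q=281

1529/281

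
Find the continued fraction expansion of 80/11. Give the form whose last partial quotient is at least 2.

80 = 7×11 + 3
11 = 3×3 + 2
3 = 1×2 + 1
2 = 2×1 + 0  (stop)
So 80/11 = [7; 3, 1, 2].

[7; 3, 1, 2]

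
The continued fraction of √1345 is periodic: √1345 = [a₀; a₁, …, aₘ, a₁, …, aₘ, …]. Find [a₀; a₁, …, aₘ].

[36; 1, 2, 14, 2, 1, 72]

a₀ = ⌊√1345⌋ = 36.
With m₀=0, d₀=1 and mₖ₊₁ = dₖaₖ − mₖ, dₖ₊₁ = (n − mₖ₊₁²)/dₖ, aₖ₊₁ = ⌊(a₀+mₖ₊₁)/dₖ₊₁⌋:
  k=1: m=36, d=49, a=1
  k=2: m=13, d=24, a=2
  k=3: m=35, d=5, a=14
  k=4: m=35, d=24, a=2
  k=5: m=13, d=49, a=1
  k=6: m=36, d=1, a=72
d=1 and a=2a₀=72 at k=6, so the next step gives (m, d) = (36, 49) again — its k=1 value — and the period has length 6.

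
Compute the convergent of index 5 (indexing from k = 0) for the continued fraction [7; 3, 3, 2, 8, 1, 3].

Using pₖ = aₖpₖ₋₁ + pₖ₋₂, qₖ = aₖqₖ₋₁ + qₖ₋₂ (with p₋₁=1, p₋₂=0, q₋₁=0, q₋₂=1):
  k=0: a=7, p=7, q=1
  k=1: a=3, p=22, q=3
  k=2: a=3, p=73, q=10
  k=3: a=2, p=168, q=23
  k=4: a=8, p=1417, q=194
  k=5: a=1, p=1585, q=217

1585/217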